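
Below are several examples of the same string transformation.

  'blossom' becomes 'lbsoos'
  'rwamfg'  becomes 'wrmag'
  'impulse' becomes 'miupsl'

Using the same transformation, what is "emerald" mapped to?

merela

What's happening: swap each adjacent pair of characters (1↔2, 3↔4, ...), then delete the last character.
Starting from "emerald": after the first operation, "merelad"; after the second, "merela".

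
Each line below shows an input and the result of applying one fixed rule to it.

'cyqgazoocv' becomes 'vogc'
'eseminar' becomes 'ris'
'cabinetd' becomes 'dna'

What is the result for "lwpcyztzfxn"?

The rule is to reverse the string, then keep one character in every 3, starting at position 1 (positions 1st, 4th, 7th, ...).
Applying both steps to "lwpcyztzfxn": "nxfztzycpwl", then "nzyw".
(Check on "cyqgazoocv": → "vcoozagqyc" → "vogc" ✓)

nzyw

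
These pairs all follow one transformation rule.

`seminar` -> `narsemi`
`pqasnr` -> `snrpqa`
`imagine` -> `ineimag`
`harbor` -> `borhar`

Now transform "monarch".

rchmona

The rule is to move the last 3 characters to the front (rotate right by 3).
Doing the same to "monarch": "rchmona".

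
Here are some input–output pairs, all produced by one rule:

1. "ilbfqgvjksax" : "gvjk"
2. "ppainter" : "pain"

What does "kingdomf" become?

ingd

Looking at the pairs, the operation is to move the last 3 characters to the front (rotate right by 3), then keep only the last 4 characters.
Working it through for "kingdomf": intermediate "omfkingd", final "ingd".
(Check on "ilbfqgvjksax": → "saxilbfqgvjk" → "gvjk" ✓)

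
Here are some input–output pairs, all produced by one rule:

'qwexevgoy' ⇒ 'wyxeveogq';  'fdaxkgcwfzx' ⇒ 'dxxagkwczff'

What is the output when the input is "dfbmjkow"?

In each case the input is transformed by: swap the first and last characters, then swap each adjacent pair of characters (1↔2, 3↔4, ...).
On "dfbmjkow": the first step gives "wfbmjkod", and the second then gives "fwmbkjdo".

fwmbkjdo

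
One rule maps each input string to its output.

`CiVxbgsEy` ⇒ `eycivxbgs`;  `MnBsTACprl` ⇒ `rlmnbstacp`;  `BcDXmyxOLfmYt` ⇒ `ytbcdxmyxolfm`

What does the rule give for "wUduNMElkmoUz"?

uzwudunmelkmo

In each case the input is transformed by: move the last 2 characters to the front (rotate right by 2), then convert every letter to lowercase.
Working it through for "wUduNMElkmoUz": intermediate "UzwUduNMElkmo", final "uzwudunmelkmo".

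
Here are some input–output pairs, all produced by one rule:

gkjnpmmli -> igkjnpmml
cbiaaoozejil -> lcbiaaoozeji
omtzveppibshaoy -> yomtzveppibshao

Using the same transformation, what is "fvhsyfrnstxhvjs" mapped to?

sfvhsyfrnstxhvj

What's happening: move the last character to the front.
"fvhsyfrnstxhvjs" → "sfvhsyfrnstxhvj".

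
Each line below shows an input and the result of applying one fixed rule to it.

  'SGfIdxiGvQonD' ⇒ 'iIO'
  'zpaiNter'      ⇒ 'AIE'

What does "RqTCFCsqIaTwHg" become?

Each output is the input with this applied: flip the case of every letter, then keep only the vowels.
"RqTCFCsqIaTwHg" → "rQtcfcSQiAtWhG" → "iA".
(Check on "SGfIdxiGvQonD": → "sgFiDXIgVqONd" → "iIO" ✓)

iA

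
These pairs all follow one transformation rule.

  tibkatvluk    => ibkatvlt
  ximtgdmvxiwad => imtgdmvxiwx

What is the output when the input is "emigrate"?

The transformation: delete the last 2 characters, then move the first character to the end.
Starting from "emigrate": after the first operation, "emigra"; after the second, "migrae".

migrae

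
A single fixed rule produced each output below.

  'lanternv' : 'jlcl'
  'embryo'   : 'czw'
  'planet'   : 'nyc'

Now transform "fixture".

Rule — shift every letter 2 places backward in the alphabet (wrapping around), then keep every other character starting from the first (positions 1st, 3rd, 5th, ...).
On "fixture": the first step gives "dgvrspc", and the second then gives "dvsc".

dvsc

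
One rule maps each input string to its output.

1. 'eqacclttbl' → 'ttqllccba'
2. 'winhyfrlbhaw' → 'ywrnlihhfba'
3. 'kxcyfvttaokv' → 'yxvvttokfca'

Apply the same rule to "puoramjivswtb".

The rule is to delete the first character, then sort the characters into reverse alphabetical order.
Applying that to "puoramjivswtb" gives "wvutsromjiba".

wvutsromjiba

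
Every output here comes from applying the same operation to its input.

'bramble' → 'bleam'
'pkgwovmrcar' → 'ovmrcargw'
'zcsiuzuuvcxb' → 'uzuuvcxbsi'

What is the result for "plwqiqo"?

iqowq

The rule is to delete the first 2 characters, then move the first 2 characters to the end (rotate left by 2).
For "plwqiqo" the result is "iqowq".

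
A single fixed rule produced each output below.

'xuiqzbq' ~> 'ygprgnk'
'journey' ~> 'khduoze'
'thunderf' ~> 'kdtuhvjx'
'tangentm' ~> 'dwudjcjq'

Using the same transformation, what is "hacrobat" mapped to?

The pattern: move the first 2 characters to the end (rotate left by 2), then shift every letter 10 places backward in the alphabet (wrapping around).
Applying that to "hacrobat" gives "sherqjxq".
(Check on "xuiqzbq": → "iqzbqxu" → "ygprgnk" ✓)

sherqjxq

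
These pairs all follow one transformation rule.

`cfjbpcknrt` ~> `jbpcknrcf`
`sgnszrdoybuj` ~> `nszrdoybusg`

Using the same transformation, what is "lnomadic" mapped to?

In each case the input is transformed by: delete the last character, then move the first 2 characters to the end (rotate left by 2).
"lnomadic" → "omadiln".

omadiln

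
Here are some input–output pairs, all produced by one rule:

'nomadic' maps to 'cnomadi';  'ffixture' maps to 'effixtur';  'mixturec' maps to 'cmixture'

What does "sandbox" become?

xsandbo

The transformation: move the last character to the front.
For "sandbox" the result is "xsandbo".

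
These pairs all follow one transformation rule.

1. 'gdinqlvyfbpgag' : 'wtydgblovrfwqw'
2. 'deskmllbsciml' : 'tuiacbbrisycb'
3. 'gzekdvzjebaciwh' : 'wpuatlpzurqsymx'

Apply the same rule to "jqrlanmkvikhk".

zghbqdcalyaxa

Rule — shift every letter 10 places backward in the alphabet (wrapping around).
Doing the same to "jqrlanmkvikhk": "zghbqdcalyaxa".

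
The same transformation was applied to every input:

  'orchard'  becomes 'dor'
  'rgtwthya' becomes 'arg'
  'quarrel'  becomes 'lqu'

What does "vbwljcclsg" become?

gvb

The pattern: move the last character to the front, then keep only the first 3 characters.
On "vbwljcclsg": the first step gives "gvbwljccls", and the second then gives "gvb".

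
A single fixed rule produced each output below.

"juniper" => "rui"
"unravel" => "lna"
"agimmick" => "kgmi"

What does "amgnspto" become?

Looking at the pairs, the operation is to move the last 2 characters to the front (rotate right by 2), then keep every other character starting from the second (positions 2nd, 4th, 6th, ...).
On "amgnspto": the first step gives "toamgnsp", and the second then gives "omnp".

omnp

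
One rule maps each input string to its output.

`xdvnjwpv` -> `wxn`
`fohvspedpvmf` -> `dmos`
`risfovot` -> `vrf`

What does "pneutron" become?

rpu

What's happening: swap the front and back halves of the string, then keep one character in every 3, starting at position 2 (positions 2nd, 5th, 8th, ...).
"pneutron" → "tronpneu" → "rpu".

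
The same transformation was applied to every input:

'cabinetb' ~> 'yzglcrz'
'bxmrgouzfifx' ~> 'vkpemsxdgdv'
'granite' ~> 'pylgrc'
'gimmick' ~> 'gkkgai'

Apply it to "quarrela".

syppcjy

What's happening: shift every letter 2 places backward in the alphabet (wrapping around), then delete the first character.
Working it through for "quarrela": intermediate "osyppcjy", final "syppcjy".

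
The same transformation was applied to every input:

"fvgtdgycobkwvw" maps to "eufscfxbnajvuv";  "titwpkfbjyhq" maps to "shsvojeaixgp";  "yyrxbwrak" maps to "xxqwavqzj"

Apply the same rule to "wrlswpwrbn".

What's happening: shift every letter 1 place backward in the alphabet (wrapping around).
So "wrlswpwrbn" becomes "vqkrvovqam".

vqkrvovqam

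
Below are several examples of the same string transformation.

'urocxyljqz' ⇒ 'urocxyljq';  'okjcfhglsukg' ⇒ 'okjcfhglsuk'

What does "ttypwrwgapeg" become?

ttypwrwgape

Rule — delete the last character.
"ttypwrwgapeg" → "ttypwrwgape".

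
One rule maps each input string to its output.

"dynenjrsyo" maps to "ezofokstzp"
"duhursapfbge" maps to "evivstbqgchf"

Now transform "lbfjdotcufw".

The pattern: shift every letter 1 place forward in the alphabet (wrapping around).
Applying that to "lbfjdotcufw" gives "mcgkepudvgx".

mcgkepudvgx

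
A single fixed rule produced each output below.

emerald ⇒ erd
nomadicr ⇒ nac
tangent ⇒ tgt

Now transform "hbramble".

In each case the input is transformed by: keep one character in every 3, starting at position 1 (positions 1st, 4th, 7th, ...).
For "hbramble" the result is "hal".

hal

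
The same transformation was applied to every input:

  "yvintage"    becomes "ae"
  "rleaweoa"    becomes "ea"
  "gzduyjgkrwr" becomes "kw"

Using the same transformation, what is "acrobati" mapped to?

ai

Looking at the pairs, the operation is to keep every other character starting from the second (positions 2nd, 4th, 6th, ...), then keep only the last 2 characters.
Applying both steps to "acrobati": "coai", then "ai".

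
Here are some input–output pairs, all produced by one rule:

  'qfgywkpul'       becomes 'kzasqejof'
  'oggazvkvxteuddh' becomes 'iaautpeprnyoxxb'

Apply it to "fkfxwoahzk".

zezrqiubte

The transformation: shift every letter 6 places backward in the alphabet (wrapping around).
"fkfxwoahzk" → "zezrqiubte".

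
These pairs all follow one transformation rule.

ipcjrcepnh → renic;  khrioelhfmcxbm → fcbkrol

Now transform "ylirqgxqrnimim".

riiyiqx

What's happening: keep every other character starting from the first (positions 1st, 3rd, 5th, ...), then move the last 3 characters to the front (rotate right by 3).
Starting from "ylirqgxqrnimim": after the first operation, "yiqxrii"; after the second, "riiyiqx".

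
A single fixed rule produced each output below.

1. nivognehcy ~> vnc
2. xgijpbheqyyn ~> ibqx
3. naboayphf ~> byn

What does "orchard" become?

What's happening: swap the first and last characters, then keep one character in every 3, starting at position 3 (positions 3rd, 6th, 9th, ...).
"orchard" → "drcharo" → "cr".

cr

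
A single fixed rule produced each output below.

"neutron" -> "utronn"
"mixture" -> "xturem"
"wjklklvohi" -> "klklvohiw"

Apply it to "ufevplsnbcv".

Looking at the pairs, the operation is to move the first 2 characters to the end (rotate left by 2), then delete the last character.
On "ufevplsnbcv" that produces "evplsnbcvu".

evplsnbcvu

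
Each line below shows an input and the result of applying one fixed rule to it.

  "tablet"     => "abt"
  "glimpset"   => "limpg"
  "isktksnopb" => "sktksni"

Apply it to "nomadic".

The pattern: delete the last 3 characters, then move the first character to the end.
On "nomadic": the first step gives "noma", and the second then gives "oman".

oman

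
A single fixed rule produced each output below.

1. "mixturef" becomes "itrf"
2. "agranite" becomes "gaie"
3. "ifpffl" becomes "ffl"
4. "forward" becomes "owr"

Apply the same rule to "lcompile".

The pattern: keep every other character starting from the second (positions 2nd, 4th, 6th, ...).
For "lcompile" the result is "cmie".

cmie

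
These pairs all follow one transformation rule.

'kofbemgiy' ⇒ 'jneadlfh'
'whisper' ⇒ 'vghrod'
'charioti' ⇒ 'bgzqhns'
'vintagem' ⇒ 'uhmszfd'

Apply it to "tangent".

szmfdm

The pattern: delete the last character, then shift every letter 1 place backward in the alphabet (wrapping around).
Starting from "tangent": after the first operation, "tangen"; after the second, "szmfdm".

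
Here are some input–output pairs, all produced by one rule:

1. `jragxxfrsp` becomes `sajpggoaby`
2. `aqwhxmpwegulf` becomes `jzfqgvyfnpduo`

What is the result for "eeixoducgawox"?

Each output is the input with this applied: shift every letter 9 places forward in the alphabet (wrapping around).
"eeixoducgawox" → "nnrgxmdlpjfxg".

nnrgxmdlpjfxg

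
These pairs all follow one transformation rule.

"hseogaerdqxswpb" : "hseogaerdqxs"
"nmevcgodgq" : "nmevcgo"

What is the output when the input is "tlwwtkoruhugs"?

Rule — delete the last 3 characters.
On "tlwwtkoruhugs" that produces "tlwwtkoruh".

tlwwtkoruh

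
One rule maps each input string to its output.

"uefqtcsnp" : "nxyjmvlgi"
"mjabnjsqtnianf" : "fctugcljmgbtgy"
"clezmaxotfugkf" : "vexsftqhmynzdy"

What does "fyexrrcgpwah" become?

yrxqkkvzipta

The pattern: shift every letter 7 places backward in the alphabet (wrapping around).
Doing the same to "fyexrrcgpwah": "yrxqkkvzipta".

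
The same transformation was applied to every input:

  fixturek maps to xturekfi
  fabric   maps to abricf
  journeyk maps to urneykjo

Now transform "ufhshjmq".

hshjmquf

The rule is to swap the front and back halves of the string, then move the last 2 characters to the front (rotate right by 2).
Applying both steps to "ufhshjmq": "hjmqufhs", then "hshjmquf".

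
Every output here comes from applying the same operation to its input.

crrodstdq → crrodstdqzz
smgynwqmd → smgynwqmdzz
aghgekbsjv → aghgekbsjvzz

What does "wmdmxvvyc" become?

wmdmxvvyczz

Rule — append "zz".
So "wmdmxvvyc" becomes "wmdmxvvyczz".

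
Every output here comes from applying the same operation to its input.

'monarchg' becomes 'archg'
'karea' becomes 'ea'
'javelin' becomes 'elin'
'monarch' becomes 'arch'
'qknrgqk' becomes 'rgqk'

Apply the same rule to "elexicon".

xicon

Each output is the input with this applied: delete the first 3 characters.
So "elexicon" becomes "xicon".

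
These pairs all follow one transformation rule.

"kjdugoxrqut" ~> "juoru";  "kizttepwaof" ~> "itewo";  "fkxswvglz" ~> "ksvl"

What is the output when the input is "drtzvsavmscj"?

rzsvsj

What's happening: keep every other character starting from the second (positions 2nd, 4th, 6th, ...).
Applying that to "drtzvsavmscj" gives "rzsvsj".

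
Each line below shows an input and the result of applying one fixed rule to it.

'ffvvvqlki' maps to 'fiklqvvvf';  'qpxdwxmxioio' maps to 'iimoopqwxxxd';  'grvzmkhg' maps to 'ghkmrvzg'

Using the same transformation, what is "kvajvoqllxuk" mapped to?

jkklloquvvxa

The rule is to sort the characters into alphabetical order, then move the first character to the end.
On "kvajvoqllxuk": the first step gives "ajkklloquvvx", and the second then gives "jkklloquvvxa".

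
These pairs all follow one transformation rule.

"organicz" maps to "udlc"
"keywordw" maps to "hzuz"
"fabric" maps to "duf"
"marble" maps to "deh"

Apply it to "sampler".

The transformation: keep every other character starting from the second (positions 2nd, 4th, 6th, ...), then shift every letter 3 places forward in the alphabet (wrapping around).
For "sampler" the result is "dsh".
(Check on "keywordw": → "ewrw" → "hzuz" ✓)

dsh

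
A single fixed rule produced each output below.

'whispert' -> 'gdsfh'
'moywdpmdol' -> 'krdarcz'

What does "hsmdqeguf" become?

What's happening: delete the first 3 characters, then shift every letter 12 places backward in the alphabet (wrapping around).
Applying both steps to "hsmdqeguf": "dqeguf", then "resuit".

resuit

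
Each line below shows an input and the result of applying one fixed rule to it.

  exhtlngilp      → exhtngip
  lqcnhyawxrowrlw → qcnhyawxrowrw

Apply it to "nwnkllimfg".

nwnkimfg

Each output is the input with this applied: remove every "l".
So "nwnkllimfg" becomes "nwnkimfg".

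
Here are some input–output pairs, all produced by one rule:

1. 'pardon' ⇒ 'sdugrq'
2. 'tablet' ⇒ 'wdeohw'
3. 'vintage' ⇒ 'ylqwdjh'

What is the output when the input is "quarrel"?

txduuho

The transformation: shift every letter 3 places forward in the alphabet (wrapping around).
On "quarrel" that produces "txduuho".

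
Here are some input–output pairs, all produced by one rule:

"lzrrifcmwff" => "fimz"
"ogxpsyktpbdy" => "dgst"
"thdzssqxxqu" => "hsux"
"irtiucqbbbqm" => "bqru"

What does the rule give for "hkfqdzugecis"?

dgik

What's happening: keep one character in every 3, starting at position 2 (positions 2nd, 5th, 8th, ...), then sort the characters into alphabetical order.
For "hkfqdzugecis", step one produces "kdgi"; step two turns that into "dgik".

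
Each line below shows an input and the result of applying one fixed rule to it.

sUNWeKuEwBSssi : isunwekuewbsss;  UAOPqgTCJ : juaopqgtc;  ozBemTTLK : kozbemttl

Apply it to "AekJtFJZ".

The transformation: move the last character to the front, then convert every letter to lowercase.
Doing the same to "AekJtFJZ": "zaekjtfj".

zaekjtfj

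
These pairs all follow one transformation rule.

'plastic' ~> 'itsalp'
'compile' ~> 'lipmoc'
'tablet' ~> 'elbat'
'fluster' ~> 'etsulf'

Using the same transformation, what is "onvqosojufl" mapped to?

What's happening: delete the last character, then reverse the string.
So "onvqosojufl" becomes "fujosoqvno".

fujosoqvno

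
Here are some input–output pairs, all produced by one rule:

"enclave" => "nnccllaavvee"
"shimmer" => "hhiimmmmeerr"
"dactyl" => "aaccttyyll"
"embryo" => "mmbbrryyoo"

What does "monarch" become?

The transformation: double every character, then delete the first 2 characters.
Applying both steps to "monarch": "mmoonnaarrcchh", then "oonnaarrcchh".

oonnaarrcchh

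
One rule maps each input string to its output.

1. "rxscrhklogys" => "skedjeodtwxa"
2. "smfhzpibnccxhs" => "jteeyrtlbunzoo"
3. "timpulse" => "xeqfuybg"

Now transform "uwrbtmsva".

ehmgidnfy

Rule — shift every letter 12 places forward in the alphabet (wrapping around), then move the last 3 characters to the front (rotate right by 3).
"uwrbtmsva" → "gidnfyehm" → "ehmgidnfy".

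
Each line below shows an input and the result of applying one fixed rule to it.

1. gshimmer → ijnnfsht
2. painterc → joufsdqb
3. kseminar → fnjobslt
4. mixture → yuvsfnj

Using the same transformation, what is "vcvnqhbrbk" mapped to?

woricsclwd

The rule is to shift every letter 1 place forward in the alphabet (wrapping around), then move the first 2 characters to the end (rotate left by 2).
So "vcvnqhbrbk" becomes "woricsclwd".
(Check on "gshimmer": → "htijnnfs" → "ijnnfsht" ✓)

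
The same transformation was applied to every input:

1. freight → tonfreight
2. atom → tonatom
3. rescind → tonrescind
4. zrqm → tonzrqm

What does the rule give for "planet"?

Each output is the input with this applied: prepend "ton".
"planet" → "tonplanet".

tonplanet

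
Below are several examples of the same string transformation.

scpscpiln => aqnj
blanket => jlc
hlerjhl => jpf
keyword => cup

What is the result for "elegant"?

jel

In each case the input is transformed by: keep every other character starting from the second (positions 2nd, 4th, 6th, ...), then shift every letter 2 places backward in the alphabet (wrapping around).
On "elegant": the first step gives "lgn", and the second then gives "jel".
(Check on "blanket": → "lne" → "jlc" ✓)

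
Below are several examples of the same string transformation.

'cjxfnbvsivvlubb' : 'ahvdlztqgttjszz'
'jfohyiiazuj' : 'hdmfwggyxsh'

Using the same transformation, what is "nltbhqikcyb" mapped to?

ljrzfogiawz

What's happening: shift every letter 2 places backward in the alphabet (wrapping around).
On "nltbhqikcyb" that produces "ljrzfogiawz".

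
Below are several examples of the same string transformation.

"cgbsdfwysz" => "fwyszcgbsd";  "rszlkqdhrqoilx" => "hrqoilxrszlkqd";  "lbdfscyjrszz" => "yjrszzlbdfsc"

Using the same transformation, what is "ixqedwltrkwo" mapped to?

Each output is the input with this applied: swap the front and back halves of the string.
Applying that to "ixqedwltrkwo" gives "ltrkwoixqedw".

ltrkwoixqedw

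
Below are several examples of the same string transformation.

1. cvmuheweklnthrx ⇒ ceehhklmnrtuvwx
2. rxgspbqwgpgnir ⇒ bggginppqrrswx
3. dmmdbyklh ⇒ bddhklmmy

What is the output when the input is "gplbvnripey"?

The rule is to sort the characters into alphabetical order.
"gplbvnripey" → "begilnpprvy".

begilnpprvy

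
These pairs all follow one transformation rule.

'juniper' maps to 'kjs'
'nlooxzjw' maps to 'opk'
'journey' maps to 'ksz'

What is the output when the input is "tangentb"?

Rule — keep one character in every 3, starting at position 1 (positions 1st, 4th, 7th, ...), then shift every letter 1 place forward in the alphabet (wrapping around).
Working it through for "tangentb": intermediate "tgt", final "uhu".

uhu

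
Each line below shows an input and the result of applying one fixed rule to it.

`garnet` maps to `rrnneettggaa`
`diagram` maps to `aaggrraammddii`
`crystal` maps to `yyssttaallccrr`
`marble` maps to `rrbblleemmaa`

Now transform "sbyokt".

yyookkttssbb

The pattern: move the first 2 characters to the end (rotate left by 2), then double every character.
Starting from "sbyokt": after the first operation, "yoktsb"; after the second, "yyookkttssbb".
(Check on "crystal": → "ystalcr" → "yyssttaallccrr" ✓)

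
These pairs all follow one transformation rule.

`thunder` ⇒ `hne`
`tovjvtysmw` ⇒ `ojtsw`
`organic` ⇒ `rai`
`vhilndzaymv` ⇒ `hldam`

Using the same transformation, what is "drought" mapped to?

The transformation: keep every other character starting from the second (positions 2nd, 4th, 6th, ...).
Doing the same to "drought": "ruh".

ruh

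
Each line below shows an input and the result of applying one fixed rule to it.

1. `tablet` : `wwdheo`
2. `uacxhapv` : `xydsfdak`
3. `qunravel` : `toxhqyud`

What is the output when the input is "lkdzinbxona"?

odnqgrcaleq

Each output is the input with this applied: shift every letter 3 places forward in the alphabet (wrapping around), then take characters alternately from the front and the back (1st, last, 2nd, 2nd-last, ...).
For "lkdzinbxona", step one produces "ongclqearqd"; step two turns that into "odnqgrcaleq".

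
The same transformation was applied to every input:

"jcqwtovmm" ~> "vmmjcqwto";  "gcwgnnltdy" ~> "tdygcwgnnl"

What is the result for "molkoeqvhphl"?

phlmolkoeqvh

Rule — move the last 3 characters to the front (rotate right by 3).
Applying that to "molkoeqvhphl" gives "phlmolkoeqvh".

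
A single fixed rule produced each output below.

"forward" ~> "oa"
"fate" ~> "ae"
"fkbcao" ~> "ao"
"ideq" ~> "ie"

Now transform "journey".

Each output is the input with this applied: keep only the vowels.
"journey" → "oue".

oue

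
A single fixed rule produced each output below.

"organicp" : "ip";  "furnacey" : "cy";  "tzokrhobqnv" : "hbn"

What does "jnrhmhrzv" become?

The rule is to keep every other character starting from the second (positions 2nd, 4th, 6th, ...), then delete the first 2 characters.
Starting from "jnrhmhrzv": after the first operation, "nhhz"; after the second, "hz".

hz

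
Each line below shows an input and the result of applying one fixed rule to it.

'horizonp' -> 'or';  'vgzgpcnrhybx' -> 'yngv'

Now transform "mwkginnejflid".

Each output is the input with this applied: reverse the string, then keep one character in every 3, starting at position 3 (positions 3rd, 6th, 9th, ...).
Starting from "mwkginnejflid": after the first operation, "dilfjennigkwm"; after the second, "leiw".

leiw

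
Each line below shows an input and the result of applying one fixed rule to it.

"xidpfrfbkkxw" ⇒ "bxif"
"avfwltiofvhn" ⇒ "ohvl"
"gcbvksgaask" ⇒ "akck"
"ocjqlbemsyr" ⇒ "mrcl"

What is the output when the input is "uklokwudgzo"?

The rule is to keep one character in every 3, starting at position 2 (positions 2nd, 5th, 8th, ...), then move the first 2 characters to the end (rotate left by 2).
For "uklokwudgzo" the result is "dokk".

dokk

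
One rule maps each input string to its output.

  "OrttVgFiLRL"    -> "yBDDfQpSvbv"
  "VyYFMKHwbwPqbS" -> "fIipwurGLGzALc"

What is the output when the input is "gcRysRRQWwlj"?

The transformation: flip the case of every letter, then shift every letter 10 places forward in the alphabet (wrapping around).
Working it through for "gcRysRRQWwlj": intermediate "GCrYSrrqwWLJ", final "QMbICbbagGVT".

QMbICbbagGVT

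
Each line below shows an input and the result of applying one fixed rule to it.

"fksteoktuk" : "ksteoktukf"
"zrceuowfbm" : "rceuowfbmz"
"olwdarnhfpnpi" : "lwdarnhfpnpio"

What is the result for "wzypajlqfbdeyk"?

Each output is the input with this applied: move the first character to the end.
Doing the same to "wzypajlqfbdeyk": "zypajlqfbdeykw".

zypajlqfbdeykw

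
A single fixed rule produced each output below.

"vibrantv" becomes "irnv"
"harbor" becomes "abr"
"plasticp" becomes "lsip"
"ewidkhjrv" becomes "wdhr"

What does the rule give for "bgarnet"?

gre

Looking at the pairs, the operation is to keep every other character starting from the second (positions 2nd, 4th, 6th, ...).
"bgarnet" → "gre".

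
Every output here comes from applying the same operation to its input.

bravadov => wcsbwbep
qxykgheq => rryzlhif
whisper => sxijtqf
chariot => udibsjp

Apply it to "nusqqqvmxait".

Looking at the pairs, the operation is to move the last character to the front, then shift every letter 1 place forward in the alphabet (wrapping around).
For "nusqqqvmxait", step one produces "tnusqqqvmxai"; step two turns that into "uovtrrrwnybj".

uovtrrrwnybj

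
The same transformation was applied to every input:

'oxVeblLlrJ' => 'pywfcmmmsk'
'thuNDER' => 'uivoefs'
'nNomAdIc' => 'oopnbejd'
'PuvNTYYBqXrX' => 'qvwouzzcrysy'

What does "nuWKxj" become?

The transformation: shift every letter 1 place forward in the alphabet (wrapping around), then convert every letter to lowercase.
"nuWKxj" → "ovXLyk" → "ovxlyk".

ovxlyk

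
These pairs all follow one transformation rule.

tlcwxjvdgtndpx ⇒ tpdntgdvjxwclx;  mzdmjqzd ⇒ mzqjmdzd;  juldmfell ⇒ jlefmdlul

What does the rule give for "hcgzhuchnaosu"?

The pattern: swap the first and last characters, then reverse the string.
Starting from "hcgzhuchnaosu": after the first operation, "ucgzhuchnaosh"; after the second, "hsoanhcuhzgcu".

hsoanhcuhzgcu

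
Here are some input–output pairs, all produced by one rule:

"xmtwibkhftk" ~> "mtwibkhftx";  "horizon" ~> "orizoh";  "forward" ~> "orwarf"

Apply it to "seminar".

eminas

What's happening: delete the last character, then move the first character to the end.
Working it through for "seminar": intermediate "semina", final "eminas".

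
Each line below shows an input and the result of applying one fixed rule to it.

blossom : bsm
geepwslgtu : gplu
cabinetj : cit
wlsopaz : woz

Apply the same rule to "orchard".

Each output is the input with this applied: keep one character in every 3, starting at position 1 (positions 1st, 4th, 7th, ...).
On "orchard" that produces "ohd".

ohd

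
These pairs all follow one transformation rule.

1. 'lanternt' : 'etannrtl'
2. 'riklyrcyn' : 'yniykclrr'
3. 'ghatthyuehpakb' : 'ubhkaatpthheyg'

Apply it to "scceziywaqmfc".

yccfcmeqzaiws

The rule is to take characters alternately from the front and the back (1st, last, 2nd, 2nd-last, ...), then swap the first and last characters.
On "scceziywaqmfc": the first step gives "sccfcmeqzaiwy", and the second then gives "yccfcmeqzaiws".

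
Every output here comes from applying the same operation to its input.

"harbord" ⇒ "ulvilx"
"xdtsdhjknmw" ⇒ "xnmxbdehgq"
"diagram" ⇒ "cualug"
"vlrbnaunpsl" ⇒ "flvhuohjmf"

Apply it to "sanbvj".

uhvpd

Each output is the input with this applied: delete the first character, then shift every letter 6 places backward in the alphabet (wrapping around).
For "sanbvj" the result is "uhvpd".
(Check on "xdtsdhjknmw": → "dtsdhjknmw" → "xnmxbdehgq" ✓)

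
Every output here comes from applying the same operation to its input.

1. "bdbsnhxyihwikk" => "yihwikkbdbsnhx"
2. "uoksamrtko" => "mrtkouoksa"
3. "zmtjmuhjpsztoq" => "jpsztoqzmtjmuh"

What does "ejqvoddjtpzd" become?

The rule is to swap the front and back halves of the string.
For "ejqvoddjtpzd" the result is "djtpzdejqvod".

djtpzdejqvod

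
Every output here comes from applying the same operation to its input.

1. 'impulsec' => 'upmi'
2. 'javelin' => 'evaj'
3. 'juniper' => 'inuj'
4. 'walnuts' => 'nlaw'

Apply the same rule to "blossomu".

solb

Looking at the pairs, the operation is to reverse the string, then keep only the last 4 characters.
Applying both steps to "blossomu": "umossolb", then "solb".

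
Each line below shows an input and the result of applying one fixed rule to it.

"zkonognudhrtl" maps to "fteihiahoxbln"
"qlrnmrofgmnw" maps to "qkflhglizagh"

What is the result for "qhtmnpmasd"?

xkbnghjgum

The transformation: shift every letter 6 places backward in the alphabet (wrapping around), then move the last character to the front.
Starting from "qhtmnpmasd": after the first operation, "kbnghjgumx"; after the second, "xkbnghjgum".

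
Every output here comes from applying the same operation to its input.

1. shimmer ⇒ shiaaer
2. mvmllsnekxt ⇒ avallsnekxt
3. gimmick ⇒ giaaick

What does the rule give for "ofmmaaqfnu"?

Each output is the input with this applied: replace every "m" with "a".
Applying that to "ofmmaaqfnu" gives "ofaaaaqfnu".

ofaaaaqfnu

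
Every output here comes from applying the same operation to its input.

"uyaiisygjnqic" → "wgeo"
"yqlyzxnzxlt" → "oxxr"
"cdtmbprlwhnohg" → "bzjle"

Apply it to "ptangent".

rer

Each output is the input with this applied: keep one character in every 3, starting at position 2 (positions 2nd, 5th, 8th, ...), then shift every letter 2 places backward in the alphabet (wrapping around).
On "ptangent": the first step gives "tgt", and the second then gives "rer".
(Check on "yqlyzxnzxlt": → "qzzt" → "oxxr" ✓)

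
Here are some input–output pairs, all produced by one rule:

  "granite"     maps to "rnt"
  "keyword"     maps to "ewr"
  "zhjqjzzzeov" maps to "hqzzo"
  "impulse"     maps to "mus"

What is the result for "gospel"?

opl

Looking at the pairs, the operation is to keep every other character starting from the second (positions 2nd, 4th, 6th, ...).
So "gospel" becomes "opl".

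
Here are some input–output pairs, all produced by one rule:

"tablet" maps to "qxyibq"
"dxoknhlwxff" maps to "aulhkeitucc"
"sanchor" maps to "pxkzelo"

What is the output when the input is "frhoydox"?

In each case the input is transformed by: shift every letter 3 places backward in the alphabet (wrapping around).
"frhoydox" → "coelvalu".

coelvalu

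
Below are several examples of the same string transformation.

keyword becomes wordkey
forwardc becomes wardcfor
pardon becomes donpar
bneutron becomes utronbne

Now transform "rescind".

The transformation: move the first 3 characters to the end (rotate left by 3).
Doing the same to "rescind": "cindres".

cindres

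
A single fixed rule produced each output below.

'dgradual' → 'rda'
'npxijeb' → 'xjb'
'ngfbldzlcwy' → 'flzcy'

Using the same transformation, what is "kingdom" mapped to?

The transformation: delete the first character, then keep every other character starting from the second (positions 2nd, 4th, 6th, ...).
"kingdom" → "ingdom" → "ndm".

ndm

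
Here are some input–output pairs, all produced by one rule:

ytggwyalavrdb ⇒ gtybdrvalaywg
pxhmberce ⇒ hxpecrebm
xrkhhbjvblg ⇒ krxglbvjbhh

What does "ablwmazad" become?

Looking at the pairs, the operation is to move the first 3 characters to the end (rotate left by 3), then reverse the string.
"ablwmazad" → "wmazadabl" → "lbadazamw".

lbadazamw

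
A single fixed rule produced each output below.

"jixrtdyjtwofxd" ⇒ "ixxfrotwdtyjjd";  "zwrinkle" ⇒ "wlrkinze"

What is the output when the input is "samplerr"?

armeplsr

What's happening: take characters alternately from the front and the back (1st, last, 2nd, 2nd-last, ...), then move the first 2 characters to the end (rotate left by 2).
On "samplerr": the first step gives "srarmepl", and the second then gives "armeplsr".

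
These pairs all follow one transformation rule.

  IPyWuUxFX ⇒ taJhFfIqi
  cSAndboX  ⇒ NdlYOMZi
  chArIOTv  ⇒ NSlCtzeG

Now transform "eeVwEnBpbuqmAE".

PPgHpYmAMFBXlp

Looking at the pairs, the operation is to shift every letter 11 places forward in the alphabet (wrapping around), then flip the case of every letter.
On "eeVwEnBpbuqmAE": the first step gives "ppGhPyMamfbxLP", and the second then gives "PPgHpYmAMFBXlp".
(Check on "IPyWuUxFX": → "TAjHfFiQI" → "taJhFfIqi" ✓)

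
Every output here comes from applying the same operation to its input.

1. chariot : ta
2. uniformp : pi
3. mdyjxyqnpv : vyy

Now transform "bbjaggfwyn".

njg

The rule is to move the last 3 characters to the front (rotate right by 3), then keep one character in every 3, starting at position 3 (positions 3rd, 6th, 9th, ...).
Applying both steps to "bbjaggfwyn": "wynbbjaggf", then "njg".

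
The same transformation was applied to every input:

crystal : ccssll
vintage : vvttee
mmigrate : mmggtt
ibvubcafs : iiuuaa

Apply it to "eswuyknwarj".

Rule — keep one character in every 3, starting at position 1 (positions 1st, 4th, 7th, ...), then double every character.
Starting from "eswuyknwarj": after the first operation, "eunr"; after the second, "eeuunnrr".

eeuunnrr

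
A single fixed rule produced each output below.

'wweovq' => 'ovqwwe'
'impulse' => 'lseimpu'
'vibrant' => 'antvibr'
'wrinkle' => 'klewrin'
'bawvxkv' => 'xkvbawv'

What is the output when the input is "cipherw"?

The transformation: move the last 3 characters to the front (rotate right by 3).
Applying that to "cipherw" gives "erwciph".

erwciph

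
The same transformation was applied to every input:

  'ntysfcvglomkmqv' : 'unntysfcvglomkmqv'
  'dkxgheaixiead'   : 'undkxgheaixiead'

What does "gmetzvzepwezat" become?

Rule — prepend "un".
Applying that to "gmetzvzepwezat" gives "ungmetzvzepwezat".

ungmetzvzepwezat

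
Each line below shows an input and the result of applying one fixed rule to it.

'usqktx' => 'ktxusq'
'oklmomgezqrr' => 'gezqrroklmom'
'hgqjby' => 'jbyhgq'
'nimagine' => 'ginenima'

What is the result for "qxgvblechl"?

lechlqxgvb

The rule is to swap the front and back halves of the string.
So "qxgvblechl" becomes "lechlqxgvb".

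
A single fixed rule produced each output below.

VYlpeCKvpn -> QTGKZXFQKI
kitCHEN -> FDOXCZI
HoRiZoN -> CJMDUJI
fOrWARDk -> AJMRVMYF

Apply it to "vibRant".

In each case the input is transformed by: shift every letter 5 places backward in the alphabet (wrapping around), then convert every letter to uppercase.
For "vibRant", step one produces "qdwMvio"; step two turns that into "QDWMVIO".

QDWMVIO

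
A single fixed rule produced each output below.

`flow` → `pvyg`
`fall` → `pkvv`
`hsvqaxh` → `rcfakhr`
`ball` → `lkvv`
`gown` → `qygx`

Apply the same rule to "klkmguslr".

Each output is the input with this applied: shift every letter 10 places forward in the alphabet (wrapping around).
For "klkmguslr" the result is "uvuwqecvb".

uvuwqecvb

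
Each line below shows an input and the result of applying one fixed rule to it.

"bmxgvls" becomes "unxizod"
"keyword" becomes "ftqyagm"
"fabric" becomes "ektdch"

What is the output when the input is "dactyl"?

What's happening: reverse the string, then shift every letter 2 places forward in the alphabet (wrapping around).
For "dactyl", step one produces "lytcad"; step two turns that into "navecf".
(Check on "fabric": → "cirbaf" → "ektdch" ✓)

navecf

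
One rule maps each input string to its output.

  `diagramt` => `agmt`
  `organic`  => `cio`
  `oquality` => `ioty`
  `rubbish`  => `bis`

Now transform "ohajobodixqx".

The transformation: sort the characters into alphabetical order, then keep every other character starting from the second (positions 2nd, 4th, 6th, ...).
"ohajobodixqx" → "bhjoqx".

bhjoqx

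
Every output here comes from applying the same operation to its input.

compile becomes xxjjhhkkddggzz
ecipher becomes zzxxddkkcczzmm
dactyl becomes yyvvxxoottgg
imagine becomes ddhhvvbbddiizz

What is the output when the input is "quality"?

llppvvggddoott

The transformation: shift every letter 5 places backward in the alphabet (wrapping around), then double every character.
Applying both steps to "quality": "lpvgdot", then "llppvvggddoott".
(Check on "dactyl": → "yvxotg" → "yyvvxxoottgg" ✓)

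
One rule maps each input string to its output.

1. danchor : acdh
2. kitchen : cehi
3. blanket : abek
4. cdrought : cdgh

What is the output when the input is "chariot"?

The pattern: sort the characters into alphabetical order, then keep only the first 4 characters.
"chariot" → "achiort" → "achi".

achi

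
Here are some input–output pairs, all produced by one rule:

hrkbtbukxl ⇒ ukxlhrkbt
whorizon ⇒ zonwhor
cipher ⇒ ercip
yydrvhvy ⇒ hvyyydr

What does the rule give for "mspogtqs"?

Each output is the input with this applied: swap the front and back halves of the string, then delete the first character.
On "mspogtqs": the first step gives "gtqsmspo", and the second then gives "tqsmspo".

tqsmspo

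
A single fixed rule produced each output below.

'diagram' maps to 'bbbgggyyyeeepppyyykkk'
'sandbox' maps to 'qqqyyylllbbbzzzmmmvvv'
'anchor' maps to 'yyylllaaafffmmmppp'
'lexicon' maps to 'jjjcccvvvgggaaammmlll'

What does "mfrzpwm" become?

kkkdddpppxxxnnnuuukkk

Looking at the pairs, the operation is to shift every letter 2 places backward in the alphabet (wrapping around), then repeat every character 3 times.
Starting from "mfrzpwm": after the first operation, "kdpxnuk"; after the second, "kkkdddpppxxxnnnuuukkk".
(Check on "anchor": → "ylafmp" → "yyylllaaafffmmmppp" ✓)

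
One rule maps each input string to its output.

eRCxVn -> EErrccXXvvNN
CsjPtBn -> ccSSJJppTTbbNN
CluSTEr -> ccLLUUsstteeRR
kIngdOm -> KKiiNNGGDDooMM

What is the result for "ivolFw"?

Each output is the input with this applied: flip the case of every letter, then double every character.
For "ivolFw", step one produces "IVOLfW"; step two turns that into "IIVVOOLLffWW".

IIVVOOLLffWW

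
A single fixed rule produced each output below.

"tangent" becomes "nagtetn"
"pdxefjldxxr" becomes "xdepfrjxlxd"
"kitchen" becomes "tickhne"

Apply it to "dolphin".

Rule — move the first 2 characters to the end (rotate left by 2), then take characters alternately from the front and the back (1st, last, 2nd, 2nd-last, ...).
So "dolphin" becomes "lopdhni".

lopdhni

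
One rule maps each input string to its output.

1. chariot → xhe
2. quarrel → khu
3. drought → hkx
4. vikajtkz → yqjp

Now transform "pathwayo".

Looking at the pairs, the operation is to shift every letter 10 places backward in the alphabet (wrapping around), then keep every other character starting from the second (positions 2nd, 4th, 6th, ...).
Applying both steps to "pathwayo": "fqjxmqoe", then "qxqe".
(Check on "vikajtkz": → "lyaqzjap" → "yqjp" ✓)

qxqe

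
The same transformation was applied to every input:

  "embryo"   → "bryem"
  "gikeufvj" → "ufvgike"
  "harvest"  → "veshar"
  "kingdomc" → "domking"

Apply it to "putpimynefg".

The pattern: delete the last character, then move the last 3 characters to the front (rotate right by 3).
On "putpimynefg": the first step gives "putpimynef", and the second then gives "nefputpimy".

nefputpimy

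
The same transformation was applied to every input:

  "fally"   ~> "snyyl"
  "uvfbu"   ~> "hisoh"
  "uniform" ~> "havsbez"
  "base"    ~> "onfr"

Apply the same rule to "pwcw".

cjpj

Each output is the input with this applied: shift every letter 13 places forward in the alphabet (wrapping around) — i.e. ROT13.
Doing the same to "pwcw": "cjpj".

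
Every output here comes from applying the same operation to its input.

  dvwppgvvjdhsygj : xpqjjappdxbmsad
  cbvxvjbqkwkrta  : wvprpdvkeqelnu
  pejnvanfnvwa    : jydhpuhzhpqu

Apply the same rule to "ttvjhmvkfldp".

nnpdbgpezfxj

In each case the input is transformed by: shift every letter 6 places backward in the alphabet (wrapping around).
Applying that to "ttvjhmvkfldp" gives "nnpdbgpezfxj".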